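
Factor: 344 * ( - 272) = -2^7 * 17^1*43^1 =- 93568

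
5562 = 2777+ 2785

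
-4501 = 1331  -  5832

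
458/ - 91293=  - 1+90835/91293  =  -0.01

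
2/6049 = 2/6049= 0.00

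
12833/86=149 + 19/86 = 149.22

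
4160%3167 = 993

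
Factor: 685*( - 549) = -3^2*5^1 * 61^1*137^1 = - 376065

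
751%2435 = 751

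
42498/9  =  4722 = 4722.00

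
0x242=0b1001000010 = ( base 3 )210102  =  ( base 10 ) 578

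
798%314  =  170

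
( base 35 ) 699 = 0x1dfa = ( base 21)H89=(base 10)7674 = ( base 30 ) 8FO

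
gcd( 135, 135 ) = 135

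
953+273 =1226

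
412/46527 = 412/46527= 0.01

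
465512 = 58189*8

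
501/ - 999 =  - 1 + 166/333 = - 0.50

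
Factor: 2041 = 13^1*157^1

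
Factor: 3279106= 2^1*359^1*4567^1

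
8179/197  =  8179/197 = 41.52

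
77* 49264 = 3793328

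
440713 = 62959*7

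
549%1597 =549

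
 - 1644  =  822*(-2)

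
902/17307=902/17307=0.05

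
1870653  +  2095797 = 3966450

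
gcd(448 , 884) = 4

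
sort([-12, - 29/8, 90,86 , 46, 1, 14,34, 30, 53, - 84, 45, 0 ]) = [ - 84, - 12, - 29/8, 0, 1, 14 , 30,34,45, 46,53, 86 , 90]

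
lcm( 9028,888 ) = 54168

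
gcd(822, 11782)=274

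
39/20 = 1+19/20 = 1.95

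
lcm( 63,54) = 378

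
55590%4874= 1976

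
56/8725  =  56/8725 = 0.01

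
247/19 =13 = 13.00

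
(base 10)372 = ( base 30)cc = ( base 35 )am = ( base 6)1420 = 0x174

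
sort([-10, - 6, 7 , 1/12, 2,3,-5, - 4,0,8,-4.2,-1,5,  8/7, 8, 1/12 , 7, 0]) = [-10, - 6, - 5, - 4.2,-4, - 1, 0, 0,1/12,  1/12, 8/7, 2, 3 , 5,7, 7, 8, 8]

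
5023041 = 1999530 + 3023511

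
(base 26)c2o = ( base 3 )102020021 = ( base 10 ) 8188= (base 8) 17774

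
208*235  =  48880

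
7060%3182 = 696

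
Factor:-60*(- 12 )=2^4 * 3^2*5^1 = 720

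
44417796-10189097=34228699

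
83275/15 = 16655/3 = 5551.67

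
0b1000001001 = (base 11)434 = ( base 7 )1343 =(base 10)521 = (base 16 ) 209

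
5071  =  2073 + 2998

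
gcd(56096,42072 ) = 14024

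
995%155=65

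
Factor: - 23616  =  -2^6 * 3^2*41^1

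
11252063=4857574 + 6394489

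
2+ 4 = 6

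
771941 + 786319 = 1558260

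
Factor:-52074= -2^1*3^2*11^1*263^1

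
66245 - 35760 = 30485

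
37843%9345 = 463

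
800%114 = 2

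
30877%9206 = 3259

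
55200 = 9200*6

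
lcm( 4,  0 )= 0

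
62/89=62/89 = 0.70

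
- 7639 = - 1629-6010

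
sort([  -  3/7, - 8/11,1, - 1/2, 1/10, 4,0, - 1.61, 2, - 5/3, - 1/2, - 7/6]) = [ - 5/3,-1.61, - 7/6, - 8/11, - 1/2, - 1/2,-3/7, 0, 1/10, 1, 2, 4 ] 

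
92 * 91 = 8372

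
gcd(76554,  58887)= 9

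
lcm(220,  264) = 1320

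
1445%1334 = 111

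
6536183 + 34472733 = 41008916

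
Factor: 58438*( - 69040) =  - 4034559520 = - 2^5*5^1 * 61^1*479^1*863^1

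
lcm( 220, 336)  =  18480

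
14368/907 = 15  +  763/907=15.84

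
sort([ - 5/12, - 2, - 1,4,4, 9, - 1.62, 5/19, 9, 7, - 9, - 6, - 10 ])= [ - 10, - 9,  -  6 , - 2, - 1.62, - 1 , - 5/12,5/19,4,4,7,9,  9 ]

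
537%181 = 175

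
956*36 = 34416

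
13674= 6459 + 7215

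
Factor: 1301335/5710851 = 3^ (-3 )*5^1 * 7^1*31^ ( - 1 )*6823^( - 1 ) * 37181^1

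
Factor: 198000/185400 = 110/103 = 2^1*5^1 * 11^1  *  103^( - 1)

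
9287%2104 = 871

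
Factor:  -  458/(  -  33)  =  2^1*3^( - 1)*11^(-1) * 229^1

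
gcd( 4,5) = 1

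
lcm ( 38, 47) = 1786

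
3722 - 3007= 715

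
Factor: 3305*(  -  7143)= - 23607615 =- 3^1 *5^1*661^1 * 2381^1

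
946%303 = 37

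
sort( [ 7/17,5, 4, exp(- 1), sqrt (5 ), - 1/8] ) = [-1/8,  exp ( - 1), 7/17,sqrt( 5 ),4,5 ] 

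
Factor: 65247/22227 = 91/31 = 7^1 *13^1*31^( - 1)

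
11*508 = 5588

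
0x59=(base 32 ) 2p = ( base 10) 89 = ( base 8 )131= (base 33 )2n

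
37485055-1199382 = 36285673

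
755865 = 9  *83985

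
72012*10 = 720120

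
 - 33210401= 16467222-49677623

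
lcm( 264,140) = 9240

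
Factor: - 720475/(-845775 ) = 23/27  =  3^( - 3 ) * 23^1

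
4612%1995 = 622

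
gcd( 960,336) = 48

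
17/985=17/985 = 0.02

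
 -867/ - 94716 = 289/31572 = 0.01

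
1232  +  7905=9137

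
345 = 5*69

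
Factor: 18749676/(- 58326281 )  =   - 2^2  *  3^1*11^2*13^(-1)*37^1*349^1 * 4486637^( - 1) 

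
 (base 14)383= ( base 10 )703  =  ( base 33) LA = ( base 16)2BF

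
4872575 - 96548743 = - 91676168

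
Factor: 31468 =2^2*7867^1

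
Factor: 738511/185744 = 2^( -4)*13^( - 1 )*827^1 = 827/208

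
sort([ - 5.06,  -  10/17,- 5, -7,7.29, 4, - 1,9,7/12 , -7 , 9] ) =[ - 7,-7 ,-5.06 , - 5,  -  1, - 10/17,7/12, 4, 7.29,9, 9]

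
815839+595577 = 1411416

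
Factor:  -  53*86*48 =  - 218784=-2^5*3^1* 43^1*53^1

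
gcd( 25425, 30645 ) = 45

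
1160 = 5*232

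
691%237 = 217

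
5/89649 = 5/89649 = 0.00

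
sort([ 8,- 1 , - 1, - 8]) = [ - 8, - 1, - 1 , 8]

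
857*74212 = 63599684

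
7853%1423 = 738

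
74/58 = 37/29  =  1.28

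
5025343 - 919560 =4105783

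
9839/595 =9839/595 =16.54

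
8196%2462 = 810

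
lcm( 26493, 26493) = 26493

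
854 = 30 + 824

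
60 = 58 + 2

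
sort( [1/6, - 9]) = [ -9,1/6] 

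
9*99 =891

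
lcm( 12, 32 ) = 96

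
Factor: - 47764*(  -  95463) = 2^2*3^2* 10607^1*11941^1  =  4559694732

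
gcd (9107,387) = 1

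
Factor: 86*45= 2^1*3^2*5^1*43^1 = 3870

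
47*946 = 44462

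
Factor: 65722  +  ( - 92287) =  - 3^1 * 5^1*7^1*11^1*23^1 = - 26565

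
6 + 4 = 10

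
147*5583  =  820701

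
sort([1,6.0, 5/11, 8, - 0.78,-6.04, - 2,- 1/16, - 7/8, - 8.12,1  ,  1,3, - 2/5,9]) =[ - 8.12, - 6.04,-2,-7/8, -0.78, - 2/5,-1/16,5/11, 1,1,1, 3,6.0,8 , 9 ] 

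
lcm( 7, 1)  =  7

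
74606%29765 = 15076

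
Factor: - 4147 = -11^1*13^1 * 29^1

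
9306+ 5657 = 14963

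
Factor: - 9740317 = -29^1 * 43^1*73^1*107^1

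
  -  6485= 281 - 6766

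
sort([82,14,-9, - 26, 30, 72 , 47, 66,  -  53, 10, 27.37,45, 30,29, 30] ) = [ - 53,-26, -9, 10, 14,27.37 , 29, 30, 30,30, 45, 47, 66, 72, 82]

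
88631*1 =88631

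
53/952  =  53/952 = 0.06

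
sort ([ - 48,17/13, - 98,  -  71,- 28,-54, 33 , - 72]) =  [ - 98, - 72, - 71, - 54, - 48,-28, 17/13, 33 ]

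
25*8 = 200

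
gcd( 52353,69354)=9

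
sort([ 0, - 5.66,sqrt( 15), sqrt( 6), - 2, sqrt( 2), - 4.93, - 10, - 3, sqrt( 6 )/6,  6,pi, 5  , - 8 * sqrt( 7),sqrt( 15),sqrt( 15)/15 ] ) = [ - 8*sqrt(7 ), - 10, - 5.66, - 4.93,-3 , - 2,  0, sqrt (15 )/15, sqrt( 6) /6,  sqrt( 2), sqrt( 6 ), pi,sqrt(15 ),sqrt( 15 ),  5,  6 ] 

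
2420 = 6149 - 3729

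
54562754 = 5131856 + 49430898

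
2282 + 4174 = 6456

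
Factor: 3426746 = 2^1*1713373^1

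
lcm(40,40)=40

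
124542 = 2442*51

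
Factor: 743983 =19^1*39157^1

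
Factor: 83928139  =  83928139^1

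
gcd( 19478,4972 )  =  2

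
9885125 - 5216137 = 4668988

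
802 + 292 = 1094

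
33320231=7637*4363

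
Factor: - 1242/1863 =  - 2/3 = - 2^1*3^( - 1) 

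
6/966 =1/161 = 0.01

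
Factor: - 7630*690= -5264700 = -2^2*3^1 *5^2*7^1* 23^1*109^1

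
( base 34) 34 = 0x6a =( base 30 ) 3G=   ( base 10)106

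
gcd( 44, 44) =44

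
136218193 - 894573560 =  - 758355367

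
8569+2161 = 10730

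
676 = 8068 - 7392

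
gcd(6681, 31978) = 1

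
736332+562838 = 1299170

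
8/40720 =1/5090 = 0.00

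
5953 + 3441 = 9394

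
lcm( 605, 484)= 2420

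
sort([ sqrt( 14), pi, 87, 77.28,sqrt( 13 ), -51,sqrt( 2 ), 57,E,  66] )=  [ - 51 , sqrt( 2), E, pi,  sqrt(13) , sqrt (14),57, 66,77.28, 87 ]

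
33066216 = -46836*(-706)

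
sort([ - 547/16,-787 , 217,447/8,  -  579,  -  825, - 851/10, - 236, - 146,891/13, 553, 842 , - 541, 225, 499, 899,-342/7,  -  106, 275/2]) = [ - 825,-787,-579,  -  541, - 236, - 146, - 106,-851/10, - 342/7, - 547/16,447/8 , 891/13,275/2, 217, 225, 499,553,842,899 ] 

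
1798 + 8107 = 9905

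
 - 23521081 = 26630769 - 50151850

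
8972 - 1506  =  7466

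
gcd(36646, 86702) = 2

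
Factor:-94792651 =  - 103^1*257^1*3581^1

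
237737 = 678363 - 440626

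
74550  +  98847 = 173397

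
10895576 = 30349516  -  19453940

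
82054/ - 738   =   - 41027/369=-  111.18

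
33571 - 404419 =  - 370848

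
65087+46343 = 111430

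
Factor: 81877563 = 3^2*719^1*12653^1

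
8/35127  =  8/35127 = 0.00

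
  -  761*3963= -3015843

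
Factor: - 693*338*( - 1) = 2^1*3^2* 7^1 * 11^1*13^2 = 234234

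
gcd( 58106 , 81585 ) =1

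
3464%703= 652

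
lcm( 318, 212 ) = 636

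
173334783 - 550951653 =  - 377616870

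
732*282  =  206424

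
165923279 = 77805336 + 88117943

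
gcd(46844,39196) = 956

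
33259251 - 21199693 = 12059558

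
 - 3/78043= - 3/78043=- 0.00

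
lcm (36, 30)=180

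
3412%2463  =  949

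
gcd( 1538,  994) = 2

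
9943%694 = 227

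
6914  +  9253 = 16167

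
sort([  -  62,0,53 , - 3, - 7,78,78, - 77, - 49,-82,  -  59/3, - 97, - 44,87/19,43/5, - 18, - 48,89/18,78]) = [ - 97,  -  82, - 77, - 62, - 49,  -  48, - 44,-59/3, - 18, -7 ,  -  3, 0, 87/19 , 89/18,43/5,53,78, 78,78 ]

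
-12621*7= - 88347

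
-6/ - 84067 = 6/84067 = 0.00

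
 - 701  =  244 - 945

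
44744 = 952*47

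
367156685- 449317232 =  -82160547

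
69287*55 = 3810785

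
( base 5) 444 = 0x7C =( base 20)64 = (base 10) 124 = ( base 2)1111100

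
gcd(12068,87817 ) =1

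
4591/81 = 56+55/81 = 56.68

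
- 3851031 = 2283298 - 6134329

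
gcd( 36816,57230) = 118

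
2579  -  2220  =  359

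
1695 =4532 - 2837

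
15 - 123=  -  108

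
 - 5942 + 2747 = - 3195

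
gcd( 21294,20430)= 18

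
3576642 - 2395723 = 1180919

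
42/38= 21/19 =1.11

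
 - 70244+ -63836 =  - 134080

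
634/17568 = 317/8784 = 0.04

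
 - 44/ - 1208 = 11/302 = 0.04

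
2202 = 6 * 367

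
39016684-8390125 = 30626559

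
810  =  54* 15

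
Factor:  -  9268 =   -  2^2*7^1*331^1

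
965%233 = 33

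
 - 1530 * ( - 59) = 90270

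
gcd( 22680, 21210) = 210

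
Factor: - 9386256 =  - 2^4*3^1*11^1 * 29^1 * 613^1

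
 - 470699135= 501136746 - 971835881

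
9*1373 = 12357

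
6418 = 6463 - 45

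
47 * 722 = 33934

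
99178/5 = 19835 + 3/5   =  19835.60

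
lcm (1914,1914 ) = 1914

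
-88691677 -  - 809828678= 721137001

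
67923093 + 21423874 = 89346967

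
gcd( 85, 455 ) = 5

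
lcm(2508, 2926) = 17556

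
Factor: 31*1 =31 =31^1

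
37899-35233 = 2666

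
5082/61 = 5082/61 =83.31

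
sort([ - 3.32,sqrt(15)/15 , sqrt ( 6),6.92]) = [- 3.32, sqrt( 15) /15,sqrt(6), 6.92 ]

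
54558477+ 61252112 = 115810589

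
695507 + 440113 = 1135620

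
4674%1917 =840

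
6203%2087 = 2029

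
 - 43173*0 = 0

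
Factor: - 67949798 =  -2^1*7^1*1789^1 * 2713^1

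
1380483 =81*17043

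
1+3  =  4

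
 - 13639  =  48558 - 62197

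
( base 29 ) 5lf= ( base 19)d73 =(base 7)20036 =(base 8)11335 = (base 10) 4829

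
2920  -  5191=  - 2271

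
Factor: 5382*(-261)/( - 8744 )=702351/4372=2^ ( - 2) * 3^4*13^1*23^1*29^1* 1093^(-1)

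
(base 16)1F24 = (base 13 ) 3823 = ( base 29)9dq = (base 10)7972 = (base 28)A4K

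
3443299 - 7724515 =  - 4281216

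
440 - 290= 150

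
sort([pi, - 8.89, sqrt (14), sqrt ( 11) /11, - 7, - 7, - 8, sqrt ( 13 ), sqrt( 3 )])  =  [- 8.89, - 8, - 7,-7, sqrt ( 11 ) /11,sqrt ( 3 ), pi,sqrt( 13 ), sqrt( 14) ]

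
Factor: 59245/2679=3^( - 1 ) * 5^1*17^2 *19^(-1)*41^1*47^(  -  1 )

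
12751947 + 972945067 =985697014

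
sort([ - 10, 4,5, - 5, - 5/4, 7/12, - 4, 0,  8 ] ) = [ - 10, - 5, - 4, - 5/4, 0, 7/12, 4 , 5 , 8]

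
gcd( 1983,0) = 1983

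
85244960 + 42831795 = 128076755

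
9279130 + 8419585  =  17698715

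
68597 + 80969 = 149566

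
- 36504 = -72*507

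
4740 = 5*948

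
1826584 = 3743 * 488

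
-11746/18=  - 653 + 4/9 = -652.56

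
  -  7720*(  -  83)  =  640760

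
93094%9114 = 1954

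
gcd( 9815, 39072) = 1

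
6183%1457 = 355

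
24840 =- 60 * ( - 414)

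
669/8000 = 669/8000=0.08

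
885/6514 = 885/6514 = 0.14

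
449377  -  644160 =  - 194783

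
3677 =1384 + 2293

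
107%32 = 11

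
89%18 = 17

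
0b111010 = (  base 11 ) 53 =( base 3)2011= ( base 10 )58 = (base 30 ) 1S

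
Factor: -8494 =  - 2^1*31^1*137^1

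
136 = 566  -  430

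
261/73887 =87/24629 = 0.00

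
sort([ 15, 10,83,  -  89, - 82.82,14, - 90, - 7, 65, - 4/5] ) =[ - 90, - 89, - 82.82, - 7, - 4/5, 10, 14, 15, 65,83 ] 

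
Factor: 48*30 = 1440 =2^5*3^2*5^1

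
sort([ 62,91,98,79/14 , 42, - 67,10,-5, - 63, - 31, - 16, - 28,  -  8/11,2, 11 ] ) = [  -  67, -63, - 31, - 28,  -  16, - 5,-8/11, 2, 79/14,10,11,42,62, 91,98] 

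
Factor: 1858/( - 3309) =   -  2^1 * 3^( - 1 )*929^1 * 1103^( - 1)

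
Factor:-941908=-2^2 * 11^1*21407^1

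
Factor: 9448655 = 5^1*41^1*46091^1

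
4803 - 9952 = -5149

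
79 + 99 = 178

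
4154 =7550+  -  3396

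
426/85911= 142/28637 = 0.00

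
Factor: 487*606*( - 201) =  - 59319522 = - 2^1 * 3^2 *67^1*101^1*487^1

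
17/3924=17/3924 = 0.00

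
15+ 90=105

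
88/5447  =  88/5447= 0.02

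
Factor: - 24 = -2^3*3^1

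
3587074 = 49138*73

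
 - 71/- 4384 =71/4384 = 0.02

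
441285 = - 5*(  -  88257) 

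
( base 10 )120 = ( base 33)3l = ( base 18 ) 6C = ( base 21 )5F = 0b1111000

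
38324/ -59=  - 650+26/59 =-649.56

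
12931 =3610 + 9321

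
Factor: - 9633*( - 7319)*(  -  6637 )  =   - 3^1*13^3*19^1*563^1*6637^1 =- 467934563499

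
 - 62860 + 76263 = 13403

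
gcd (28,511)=7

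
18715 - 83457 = -64742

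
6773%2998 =777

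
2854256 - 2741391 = 112865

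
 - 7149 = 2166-9315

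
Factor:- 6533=-47^1 *139^1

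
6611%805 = 171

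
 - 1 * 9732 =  - 9732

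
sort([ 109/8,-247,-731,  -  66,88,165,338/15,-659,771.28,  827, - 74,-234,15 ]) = [  -  731, - 659,-247,-234,- 74  ,-66,109/8  ,  15,338/15,88,165, 771.28,827 ]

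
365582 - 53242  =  312340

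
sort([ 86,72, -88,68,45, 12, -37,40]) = [ -88,  -  37,  12,40,45, 68,72,86]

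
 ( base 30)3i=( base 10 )108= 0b1101100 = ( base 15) 73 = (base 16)6C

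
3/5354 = 3/5354 = 0.00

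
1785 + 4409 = 6194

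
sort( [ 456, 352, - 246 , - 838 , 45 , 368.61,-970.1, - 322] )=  [ - 970.1  , - 838, - 322, -246 , 45, 352, 368.61 , 456]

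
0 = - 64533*0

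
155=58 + 97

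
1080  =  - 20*( - 54)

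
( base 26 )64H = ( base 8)10121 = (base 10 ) 4177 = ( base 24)761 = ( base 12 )2501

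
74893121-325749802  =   - 250856681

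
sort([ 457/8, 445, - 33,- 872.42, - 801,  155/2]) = [ - 872.42, - 801, - 33,457/8,155/2, 445]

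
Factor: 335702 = 2^1*53^1*3167^1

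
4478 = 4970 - 492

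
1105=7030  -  5925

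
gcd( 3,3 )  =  3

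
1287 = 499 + 788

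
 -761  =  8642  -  9403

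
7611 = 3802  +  3809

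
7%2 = 1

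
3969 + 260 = 4229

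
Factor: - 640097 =-359^1*1783^1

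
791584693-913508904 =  - 121924211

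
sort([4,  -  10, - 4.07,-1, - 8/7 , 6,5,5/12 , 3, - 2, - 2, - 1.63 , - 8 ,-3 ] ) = [ - 10,- 8, - 4.07, - 3, - 2, - 2, - 1.63, - 8/7 ,- 1 , 5/12, 3, 4 , 5,6]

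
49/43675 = 49/43675 = 0.00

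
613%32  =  5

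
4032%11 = 6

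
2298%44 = 10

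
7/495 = 7/495 = 0.01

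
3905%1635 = 635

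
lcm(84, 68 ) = 1428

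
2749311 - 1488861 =1260450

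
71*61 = 4331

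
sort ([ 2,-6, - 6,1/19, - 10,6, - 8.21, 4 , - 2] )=[ - 10, -8.21, - 6, - 6, - 2,1/19, 2,4,6]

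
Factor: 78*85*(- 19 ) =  - 2^1*3^1* 5^1*13^1 * 17^1*19^1= -125970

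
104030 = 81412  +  22618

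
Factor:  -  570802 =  - 2^1*41^1*6961^1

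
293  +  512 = 805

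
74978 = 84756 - 9778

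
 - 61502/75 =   -  61502/75 =- 820.03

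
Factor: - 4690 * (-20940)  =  98208600= 2^3 * 3^1*5^2*7^1* 67^1*349^1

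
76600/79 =76600/79=969.62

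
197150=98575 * 2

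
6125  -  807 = 5318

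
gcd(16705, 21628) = 1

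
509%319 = 190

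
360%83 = 28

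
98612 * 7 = 690284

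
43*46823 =2013389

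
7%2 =1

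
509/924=509/924 = 0.55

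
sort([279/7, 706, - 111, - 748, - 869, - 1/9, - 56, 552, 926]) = [ - 869, - 748, - 111, - 56, -1/9, 279/7, 552, 706, 926]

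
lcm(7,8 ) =56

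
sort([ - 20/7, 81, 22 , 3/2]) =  [ - 20/7, 3/2,  22, 81]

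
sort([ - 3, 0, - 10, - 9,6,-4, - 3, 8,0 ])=[ -10 , - 9, - 4, - 3, - 3,0, 0 , 6, 8] 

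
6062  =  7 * 866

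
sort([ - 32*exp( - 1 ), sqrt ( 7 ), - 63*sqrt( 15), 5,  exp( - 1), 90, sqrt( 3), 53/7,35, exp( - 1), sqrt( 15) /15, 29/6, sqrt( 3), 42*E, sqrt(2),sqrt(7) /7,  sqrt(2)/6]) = [ - 63*sqrt(15 ), - 32*exp( - 1),sqrt(2)/6,sqrt( 15)/15,exp( - 1), exp( - 1) , sqrt( 7) /7, sqrt(2), sqrt(3), sqrt( 3), sqrt( 7 ) , 29/6,5, 53/7,  35, 90, 42*E]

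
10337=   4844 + 5493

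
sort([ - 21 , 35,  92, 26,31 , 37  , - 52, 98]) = [ - 52 ,-21, 26, 31,35,37,92, 98] 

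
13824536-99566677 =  - 85742141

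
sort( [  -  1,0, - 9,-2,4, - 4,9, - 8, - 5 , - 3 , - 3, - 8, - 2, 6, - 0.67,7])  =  [ - 9, - 8,-8, -5,  -  4, - 3, - 3, - 2,-2, - 1,-0.67,0,4,  6, 7,9]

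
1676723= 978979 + 697744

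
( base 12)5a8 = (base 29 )107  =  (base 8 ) 1520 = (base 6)3532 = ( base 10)848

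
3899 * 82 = 319718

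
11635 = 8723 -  - 2912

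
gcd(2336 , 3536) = 16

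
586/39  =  586/39=15.03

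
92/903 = 92/903 = 0.10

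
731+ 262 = 993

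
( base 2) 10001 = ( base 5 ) 32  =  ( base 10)17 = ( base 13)14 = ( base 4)101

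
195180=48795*4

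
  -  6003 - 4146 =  - 10149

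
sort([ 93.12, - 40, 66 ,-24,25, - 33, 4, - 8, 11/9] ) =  [ - 40, - 33, - 24, - 8, 11/9,4, 25,66, 93.12 ]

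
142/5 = 28 + 2/5 = 28.40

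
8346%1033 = 82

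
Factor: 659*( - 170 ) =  - 112030 = - 2^1*5^1*17^1*659^1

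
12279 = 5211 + 7068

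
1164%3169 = 1164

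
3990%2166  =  1824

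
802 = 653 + 149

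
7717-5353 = 2364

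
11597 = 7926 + 3671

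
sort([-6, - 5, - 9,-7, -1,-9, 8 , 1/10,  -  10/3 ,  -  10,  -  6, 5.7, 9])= [ - 10, - 9, - 9, - 7, - 6,  -  6,- 5, - 10/3,-1, 1/10, 5.7, 8, 9] 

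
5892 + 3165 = 9057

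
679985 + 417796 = 1097781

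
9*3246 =29214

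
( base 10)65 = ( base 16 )41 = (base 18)3b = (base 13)50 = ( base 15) 45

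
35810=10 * 3581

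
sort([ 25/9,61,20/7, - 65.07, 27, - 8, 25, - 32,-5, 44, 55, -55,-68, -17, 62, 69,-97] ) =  [-97, - 68, - 65.07,-55,  -  32, - 17, - 8, - 5, 25/9 , 20/7 , 25,27, 44, 55,61, 62, 69]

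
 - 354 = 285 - 639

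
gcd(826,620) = 2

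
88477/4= 22119 + 1/4= 22119.25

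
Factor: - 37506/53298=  - 3^( - 3) * 19^1=   - 19/27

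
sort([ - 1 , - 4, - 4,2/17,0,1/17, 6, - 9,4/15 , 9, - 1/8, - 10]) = [ - 10,  -  9,-4, - 4,- 1, - 1/8,0,  1/17,2/17, 4/15, 6,  9]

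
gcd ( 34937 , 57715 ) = 7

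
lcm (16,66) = 528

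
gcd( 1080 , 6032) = 8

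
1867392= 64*29178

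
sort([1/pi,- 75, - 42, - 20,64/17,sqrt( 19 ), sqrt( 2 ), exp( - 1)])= [ - 75 , - 42, - 20, 1/pi,exp( - 1),sqrt (2),64/17,sqrt(19 )] 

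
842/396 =2 + 25/198 =2.13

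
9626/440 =4813/220 = 21.88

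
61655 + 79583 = 141238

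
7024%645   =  574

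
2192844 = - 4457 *( - 492)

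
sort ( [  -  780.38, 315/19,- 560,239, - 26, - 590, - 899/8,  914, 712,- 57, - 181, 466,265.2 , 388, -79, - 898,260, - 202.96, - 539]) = [  -  898,- 780.38,  -  590,-560, -539 , - 202.96,-181  , - 899/8, -79,  -  57, - 26,315/19,239,260,265.2,388, 466, 712,914]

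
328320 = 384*855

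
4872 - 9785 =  - 4913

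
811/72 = 11 + 19/72 = 11.26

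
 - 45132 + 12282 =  - 32850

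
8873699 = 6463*1373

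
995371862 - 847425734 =147946128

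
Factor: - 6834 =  - 2^1 * 3^1*17^1*67^1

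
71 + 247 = 318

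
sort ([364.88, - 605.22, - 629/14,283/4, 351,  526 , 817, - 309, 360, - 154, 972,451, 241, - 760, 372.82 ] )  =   [ - 760,-605.22, - 309,-154 , - 629/14,283/4, 241 , 351, 360 , 364.88,372.82,451,526,817,972]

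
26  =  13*2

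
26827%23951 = 2876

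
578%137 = 30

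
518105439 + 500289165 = 1018394604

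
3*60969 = 182907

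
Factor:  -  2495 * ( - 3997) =9972515 = 5^1*7^1 *499^1 * 571^1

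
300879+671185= 972064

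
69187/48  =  1441 + 19/48 = 1441.40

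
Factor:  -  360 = -2^3*3^2*5^1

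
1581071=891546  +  689525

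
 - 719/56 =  - 13 + 9/56 = - 12.84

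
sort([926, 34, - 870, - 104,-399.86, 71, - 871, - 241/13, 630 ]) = [ - 871, - 870, - 399.86,-104, - 241/13, 34, 71, 630, 926] 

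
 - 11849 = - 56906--45057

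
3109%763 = 57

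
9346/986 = 4673/493 = 9.48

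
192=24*8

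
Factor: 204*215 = 2^2 * 3^1 * 5^1 * 17^1 * 43^1  =  43860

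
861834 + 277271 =1139105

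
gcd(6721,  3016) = 13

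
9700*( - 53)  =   - 514100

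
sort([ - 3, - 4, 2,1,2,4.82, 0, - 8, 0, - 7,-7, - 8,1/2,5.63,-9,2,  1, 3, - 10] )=[ - 10,  -  9, - 8,-8, - 7, - 7, - 4,-3, 0 , 0, 1/2,  1, 1,  2, 2,2,3, 4.82,5.63]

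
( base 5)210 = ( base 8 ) 67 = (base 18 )31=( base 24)27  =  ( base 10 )55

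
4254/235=4254/235 = 18.10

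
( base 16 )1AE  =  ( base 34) CM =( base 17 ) 185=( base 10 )430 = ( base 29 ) eo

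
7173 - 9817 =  - 2644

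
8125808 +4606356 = 12732164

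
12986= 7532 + 5454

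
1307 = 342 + 965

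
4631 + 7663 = 12294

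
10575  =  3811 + 6764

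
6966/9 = 774= 774.00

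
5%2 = 1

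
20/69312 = 5/17328 = 0.00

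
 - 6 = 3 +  - 9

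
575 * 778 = 447350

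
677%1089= 677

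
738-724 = 14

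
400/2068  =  100/517 = 0.19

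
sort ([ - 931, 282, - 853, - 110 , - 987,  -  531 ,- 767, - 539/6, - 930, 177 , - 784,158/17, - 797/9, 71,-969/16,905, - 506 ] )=[ - 987, - 931,  -  930, - 853,  -  784,- 767, - 531, - 506, -110, -539/6, - 797/9,-969/16,  158/17, 71, 177, 282 , 905 ]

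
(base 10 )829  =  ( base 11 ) 694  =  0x33D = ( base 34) OD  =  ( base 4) 30331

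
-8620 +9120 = 500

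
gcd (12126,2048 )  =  2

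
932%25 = 7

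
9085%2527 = 1504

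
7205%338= 107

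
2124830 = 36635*58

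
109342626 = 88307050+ 21035576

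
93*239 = 22227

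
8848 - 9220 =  - 372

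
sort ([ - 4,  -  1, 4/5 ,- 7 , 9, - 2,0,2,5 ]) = [ - 7 , - 4 ,  -  2, -1, 0,  4/5, 2, 5,9]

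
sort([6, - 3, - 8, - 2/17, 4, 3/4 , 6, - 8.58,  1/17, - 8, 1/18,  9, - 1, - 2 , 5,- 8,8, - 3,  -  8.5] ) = [-8.58, - 8.5 , - 8, - 8, - 8, - 3, - 3 , - 2, - 1,- 2/17, 1/18, 1/17, 3/4, 4,5,  6, 6,  8, 9]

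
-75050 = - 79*950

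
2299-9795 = - 7496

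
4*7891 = 31564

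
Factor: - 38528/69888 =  - 2^( - 1)*3^( - 1)*13^( - 1 )*43^1 = - 43/78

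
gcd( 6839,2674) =7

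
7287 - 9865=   -  2578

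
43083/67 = 643 +2/67=643.03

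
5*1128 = 5640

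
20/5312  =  5/1328= 0.00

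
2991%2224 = 767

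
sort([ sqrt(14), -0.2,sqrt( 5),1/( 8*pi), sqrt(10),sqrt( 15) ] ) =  [-0.2, 1/(8*pi), sqrt ( 5),sqrt( 10 ),sqrt( 14), sqrt( 15)]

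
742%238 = 28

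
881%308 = 265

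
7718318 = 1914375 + 5803943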